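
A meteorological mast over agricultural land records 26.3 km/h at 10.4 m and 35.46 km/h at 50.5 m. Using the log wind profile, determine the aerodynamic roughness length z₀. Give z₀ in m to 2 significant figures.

z₀ ≈ 0.11 m

Log law: V(z) ∝ ln(z/z₀). With r = V₁/V₂ = 26.3/35.46 = 0.74168,
r · ln(z₂/z₀) = ln(z₁/z₀) ⇒ ln z₀ = (ln z₁ − r·ln z₂)/(1 − r)
ln z₀ = (2.34181 − 0.74168×3.92197) / 0.25832 = -2.1951
z₀ = exp(-2.1951) = 0.1113 m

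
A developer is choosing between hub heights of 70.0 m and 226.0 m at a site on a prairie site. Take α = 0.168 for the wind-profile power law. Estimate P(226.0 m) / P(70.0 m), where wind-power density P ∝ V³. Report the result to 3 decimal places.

1.805

Speed ratio: V_B/V_A = (z_B/z_A)^α = (226.0/70.0)^0.168 = (3.2286)^0.168 = 1.21763
Power-density ratio: P_B/P_A = (V_B/V_A)³ = (1.21763)³ = 1.80527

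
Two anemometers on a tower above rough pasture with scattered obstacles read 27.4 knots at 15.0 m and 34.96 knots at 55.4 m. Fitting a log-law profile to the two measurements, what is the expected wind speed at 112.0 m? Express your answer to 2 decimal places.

Log law: V ∝ ln(z/z₀). From the pair, with r = V₁/V₂ = 0.78375,
ln z₀ = (ln z₁ − r·ln z₂)/(1 − r) = (2.7081 − 0.78375×4.0146)/0.21625 = -2.0273 → z₀ = 0.1317 m
V₃ = V₁ · ln(z₃/z₀)/ln(z₁/z₀) = 27.4 × 6.7458/4.7353 = 39.0331 knots

39.03 knots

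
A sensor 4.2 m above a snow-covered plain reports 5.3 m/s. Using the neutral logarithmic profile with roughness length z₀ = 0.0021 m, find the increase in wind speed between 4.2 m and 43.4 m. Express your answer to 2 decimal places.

Log law: V₂ = V₁ · ln(z₂/z₀)/ln(z₁/z₀) = 5.3 × 9.9363/7.6009 = 6.9284 m/s
ΔV = 6.9284 − 5.3 = 1.6284 m/s

1.63 m/s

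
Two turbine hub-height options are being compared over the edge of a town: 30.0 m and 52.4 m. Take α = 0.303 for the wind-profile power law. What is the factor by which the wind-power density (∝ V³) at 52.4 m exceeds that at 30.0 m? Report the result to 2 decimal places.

1.66

Speed ratio: V_B/V_A = (z_B/z_A)^α = (52.4/30.0)^0.303 = (1.7467)^0.303 = 1.18410
Power-density ratio: P_B/P_A = (V_B/V_A)³ = (1.18410)³ = 1.66023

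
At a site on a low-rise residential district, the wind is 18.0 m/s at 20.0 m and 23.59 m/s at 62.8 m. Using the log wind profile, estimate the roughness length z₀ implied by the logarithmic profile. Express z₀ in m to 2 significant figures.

z₀ ≈ 0.50 m

Log law: V(z) ∝ ln(z/z₀). With r = V₁/V₂ = 18.0/23.59 = 0.76304,
r · ln(z₂/z₀) = ln(z₁/z₀) ⇒ ln z₀ = (ln z₁ − r·ln z₂)/(1 − r)
ln z₀ = (2.99573 − 0.76304×4.13996) / 0.23696 = -0.6887
z₀ = exp(-0.6887) = 0.5022 m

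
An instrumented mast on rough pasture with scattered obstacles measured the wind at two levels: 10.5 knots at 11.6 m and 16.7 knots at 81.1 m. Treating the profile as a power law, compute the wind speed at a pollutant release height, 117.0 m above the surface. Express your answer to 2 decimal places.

First find α: α = ln(V₂/V₁)/ln(z₂/z₁) = ln(16.7/10.5)/ln(81.1/11.6) = 0.46403/1.94468 = 0.2386
Extrapolate from 81.1 m to 117.0 m: V₃ = 16.7 × (117.0/81.1)^0.2386 = 16.7 × 1.0914 = 18.2262 knots

18.23 knots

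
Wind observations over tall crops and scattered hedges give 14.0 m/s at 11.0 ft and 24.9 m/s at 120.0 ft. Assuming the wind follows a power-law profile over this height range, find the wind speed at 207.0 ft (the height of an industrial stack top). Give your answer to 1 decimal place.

First find α: α = ln(V₂/V₁)/ln(z₂/z₁) = ln(24.9/14.0)/ln(120.0/11.0) = 0.57581/2.38960 = 0.2410
Extrapolate from 120.0 ft to 207.0 ft: V₃ = 24.9 × (207.0/120.0)^0.2410 = 24.9 × 1.1404 = 28.3960 m/s

28.4 m/s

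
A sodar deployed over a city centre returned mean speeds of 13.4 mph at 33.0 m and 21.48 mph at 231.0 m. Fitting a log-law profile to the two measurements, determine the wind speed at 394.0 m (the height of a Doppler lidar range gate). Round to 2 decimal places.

Log law: V ∝ ln(z/z₀). From the pair, with r = V₁/V₂ = 0.62384,
ln z₀ = (ln z₁ − r·ln z₂)/(1 − r) = (3.4965 − 0.62384×5.4424)/0.37616 = 0.2694 → z₀ = 1.309 m
V₃ = V₁ · ln(z₃/z₀)/ln(z₁/z₀) = 13.4 × 5.7070/3.2271 = 23.6971 mph

23.70 mph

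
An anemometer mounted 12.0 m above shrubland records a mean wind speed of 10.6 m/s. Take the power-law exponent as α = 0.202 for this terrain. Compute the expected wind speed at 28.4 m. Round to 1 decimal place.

Power-law profile: V₂ = V₁ · (z₂/z₁)^α
V₂ = 10.6 × (28.4/12.0)^0.202 = 10.6 × (2.3667)^0.202
    = 10.6 × 1.1901 = 12.6148 m/s

12.6 m/s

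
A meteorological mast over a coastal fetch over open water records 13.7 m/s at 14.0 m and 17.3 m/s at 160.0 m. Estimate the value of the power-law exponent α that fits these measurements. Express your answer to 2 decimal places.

Power law: V₂/V₁ = (z₂/z₁)^α ⇒ α = ln(V₂/V₁) / ln(z₂/z₁)
α = ln(17.3/13.7) / ln(160.0/14.0) = ln(1.2628) / ln(11.4286)
  = 0.23331 / 2.43612 = 0.09577

α ≈ 0.10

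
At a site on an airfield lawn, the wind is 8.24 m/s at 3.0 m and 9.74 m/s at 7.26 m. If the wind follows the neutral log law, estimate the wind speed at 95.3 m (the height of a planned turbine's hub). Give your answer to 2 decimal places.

Log law: V ∝ ln(z/z₀). From the pair, with r = V₁/V₂ = 0.84600,
ln z₀ = (ln z₁ − r·ln z₂)/(1 − r) = (1.0986 − 0.84600×1.9824)/0.15400 = -3.7562 → z₀ = 0.02337 m
V₃ = V₁ · ln(z₃/z₀)/ln(z₁/z₀) = 8.24 × 8.3132/4.8548 = 14.1099 m/s

14.11 m/s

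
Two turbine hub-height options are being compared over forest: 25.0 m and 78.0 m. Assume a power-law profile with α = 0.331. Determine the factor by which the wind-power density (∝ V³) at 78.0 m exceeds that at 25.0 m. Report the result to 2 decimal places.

Speed ratio: V_B/V_A = (z_B/z_A)^α = (78.0/25.0)^0.331 = (3.1200)^0.331 = 1.45735
Power-density ratio: P_B/P_A = (V_B/V_A)³ = (1.45735)³ = 3.09525

3.10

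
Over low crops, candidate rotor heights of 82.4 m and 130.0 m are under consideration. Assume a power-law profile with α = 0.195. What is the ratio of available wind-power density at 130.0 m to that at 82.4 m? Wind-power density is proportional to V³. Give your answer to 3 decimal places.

Speed ratio: V_B/V_A = (z_B/z_A)^α = (130.0/82.4)^0.195 = (1.5777)^0.195 = 1.09298
Power-density ratio: P_B/P_A = (V_B/V_A)³ = (1.09298)³ = 1.30569

1.306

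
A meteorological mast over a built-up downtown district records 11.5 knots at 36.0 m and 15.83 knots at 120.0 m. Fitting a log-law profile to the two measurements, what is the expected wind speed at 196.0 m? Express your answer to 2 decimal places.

17.59 knots

Log law: V ∝ ln(z/z₀). From the pair, with r = V₁/V₂ = 0.72647,
ln z₀ = (ln z₁ − r·ln z₂)/(1 − r) = (3.5835 − 0.72647×4.7875)/0.27353 = 0.3859 → z₀ = 1.471 m
V₃ = V₁ · ln(z₃/z₀)/ln(z₁/z₀) = 11.5 × 4.8922/3.1976 = 17.5945 knots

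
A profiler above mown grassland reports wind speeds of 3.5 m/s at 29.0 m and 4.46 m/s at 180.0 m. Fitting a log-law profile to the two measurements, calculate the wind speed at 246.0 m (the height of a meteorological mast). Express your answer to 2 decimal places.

Log law: V ∝ ln(z/z₀). From the pair, with r = V₁/V₂ = 0.78475,
ln z₀ = (ln z₁ − r·ln z₂)/(1 − r) = (3.3673 − 0.78475×5.1930)/0.21525 = -3.2888 → z₀ = 0.03730 m
V₃ = V₁ · ln(z₃/z₀)/ln(z₁/z₀) = 3.5 × 8.7941/6.6561 = 4.6243 m/s

4.62 m/s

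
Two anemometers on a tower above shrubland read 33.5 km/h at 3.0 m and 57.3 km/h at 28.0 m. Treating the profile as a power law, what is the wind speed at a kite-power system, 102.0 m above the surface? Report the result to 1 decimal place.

First find α: α = ln(V₂/V₁)/ln(z₂/z₁) = ln(57.3/33.5)/ln(28.0/3.0) = 0.53676/2.23359 = 0.2403
Extrapolate from 28.0 m to 102.0 m: V₃ = 57.3 × (102.0/28.0)^0.2403 = 57.3 × 1.3643 = 78.1763 km/h

78.2 km/h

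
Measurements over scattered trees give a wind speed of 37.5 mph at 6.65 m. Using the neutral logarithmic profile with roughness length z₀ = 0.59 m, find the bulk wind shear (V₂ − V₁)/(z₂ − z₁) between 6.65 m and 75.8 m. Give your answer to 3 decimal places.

0.545 mph/m

Log law: V₂ = V₁ · ln(z₂/z₀)/ln(z₁/z₀) = 37.5 × 4.8557/2.4222 = 75.1739 mph
ΔV/Δz = (75.1739 − 37.5)/(75.8 − 6.65) = 37.6739/69.1500 = 0.54481 mph/m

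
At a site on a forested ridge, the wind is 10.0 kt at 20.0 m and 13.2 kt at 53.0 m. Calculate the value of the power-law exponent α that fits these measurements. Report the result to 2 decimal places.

α ≈ 0.28

Power law: V₂/V₁ = (z₂/z₁)^α ⇒ α = ln(V₂/V₁) / ln(z₂/z₁)
α = ln(13.2/10.0) / ln(53.0/20.0) = ln(1.3200) / ln(2.6500)
  = 0.27763 / 0.97456 = 0.28488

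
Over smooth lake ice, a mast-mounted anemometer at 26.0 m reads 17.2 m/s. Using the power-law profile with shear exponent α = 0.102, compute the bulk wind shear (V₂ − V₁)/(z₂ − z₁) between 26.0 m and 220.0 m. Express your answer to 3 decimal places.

Power law: V₂ = V₁ · (z₂/z₁)^α = 17.2 × (8.4615)^0.102 = 21.3859 m/s
ΔV/Δz = (21.3859 − 17.2)/(220.0 − 26.0) = 4.1859/194.0000 = 0.02158 m/s/m

0.022 m/s/m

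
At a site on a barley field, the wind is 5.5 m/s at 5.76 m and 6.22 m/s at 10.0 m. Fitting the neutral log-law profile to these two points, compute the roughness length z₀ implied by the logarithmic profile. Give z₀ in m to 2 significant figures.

Log law: V(z) ∝ ln(z/z₀). With r = V₁/V₂ = 5.5/6.22 = 0.88424,
r · ln(z₂/z₀) = ln(z₁/z₀) ⇒ ln z₀ = (ln z₁ − r·ln z₂)/(1 − r)
ln z₀ = (1.75094 − 0.88424×2.30259) / 0.11576 = -2.4630
z₀ = exp(-2.4630) = 0.08518 m

z₀ ≈ 0.085 m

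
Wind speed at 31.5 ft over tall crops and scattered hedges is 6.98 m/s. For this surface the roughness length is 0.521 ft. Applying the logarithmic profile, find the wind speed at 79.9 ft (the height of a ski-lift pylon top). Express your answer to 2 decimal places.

8.56 m/s

Log law: V(z) ∝ ln(z/z₀), so V₂/V₁ = ln(z₂/z₀) / ln(z₁/z₀).
ln(79.9/0.521) = 5.0328, ln(31.5/0.521) = 4.1020
V₂ = 6.98 × 5.0328/4.1020 = 6.98 × 1.2269 = 8.5638 m/s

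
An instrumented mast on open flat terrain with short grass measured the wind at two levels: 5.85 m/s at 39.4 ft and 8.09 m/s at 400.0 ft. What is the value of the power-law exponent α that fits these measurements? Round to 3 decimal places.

α ≈ 0.140

Power law: V₂/V₁ = (z₂/z₁)^α ⇒ α = ln(V₂/V₁) / ln(z₂/z₁)
α = ln(8.09/5.85) / ln(400.0/39.4) = ln(1.3829) / ln(10.1523)
  = 0.32419 / 2.31770 = 0.13987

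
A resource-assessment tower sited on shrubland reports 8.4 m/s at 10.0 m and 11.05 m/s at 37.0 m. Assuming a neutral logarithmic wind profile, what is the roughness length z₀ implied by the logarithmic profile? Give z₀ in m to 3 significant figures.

z₀ ≈ 0.158 m

Log law: V(z) ∝ ln(z/z₀). With r = V₁/V₂ = 8.4/11.05 = 0.76018,
r · ln(z₂/z₀) = ln(z₁/z₀) ⇒ ln z₀ = (ln z₁ − r·ln z₂)/(1 − r)
ln z₀ = (2.30259 − 0.76018×3.61092) / 0.23982 = -1.8446
z₀ = exp(-1.8446) = 0.1581 m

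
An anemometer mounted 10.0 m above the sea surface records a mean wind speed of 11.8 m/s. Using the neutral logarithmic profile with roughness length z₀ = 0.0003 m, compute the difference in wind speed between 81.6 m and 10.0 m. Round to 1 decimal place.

2.4 m/s

Log law: V₂ = V₁ · ln(z₂/z₀)/ln(z₁/z₀) = 11.8 × 12.5136/10.4143 = 14.1786 m/s
ΔV = 14.1786 − 11.8 = 2.3786 m/s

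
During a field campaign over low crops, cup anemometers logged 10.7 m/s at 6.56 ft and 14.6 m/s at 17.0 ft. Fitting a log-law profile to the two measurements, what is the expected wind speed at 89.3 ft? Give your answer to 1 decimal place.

21.4 m/s

Log law: V ∝ ln(z/z₀). From the pair, with r = V₁/V₂ = 0.73288,
ln z₀ = (ln z₁ − r·ln z₂)/(1 − r) = (1.8810 − 0.73288×2.8332)/0.26712 = -0.7315 → z₀ = 0.4812 ft
V₃ = V₁ · ln(z₃/z₀)/ln(z₁/z₀) = 10.7 × 5.2235/2.6125 = 21.3939 m/s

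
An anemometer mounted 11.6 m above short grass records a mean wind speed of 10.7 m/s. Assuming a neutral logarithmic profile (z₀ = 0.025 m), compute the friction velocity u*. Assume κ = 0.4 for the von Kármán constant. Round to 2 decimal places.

Log law: V(z) = (u*/κ) · ln(z/z₀) ⇒ u* = κ · V / ln(z/z₀)
u* = 0.4 × 10.7 / ln(11.6/0.025) = 0.4 × 10.7 / 6.1399
   = 4.2800 / 6.1399 = 0.6971 m/s

u* ≈ 0.70 m/s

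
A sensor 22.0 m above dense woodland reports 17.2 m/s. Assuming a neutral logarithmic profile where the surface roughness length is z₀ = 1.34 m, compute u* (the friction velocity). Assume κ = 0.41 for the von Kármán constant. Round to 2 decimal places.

Log law: V(z) = (u*/κ) · ln(z/z₀) ⇒ u* = κ · V / ln(z/z₀)
u* = 0.41 × 17.2 / ln(22.0/1.34) = 0.41 × 17.2 / 2.7984
   = 7.0520 / 2.7984 = 2.5200 m/s

u* ≈ 2.52 m/s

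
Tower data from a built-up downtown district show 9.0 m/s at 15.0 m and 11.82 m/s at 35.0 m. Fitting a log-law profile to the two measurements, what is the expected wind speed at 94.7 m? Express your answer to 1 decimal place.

Log law: V ∝ ln(z/z₀). From the pair, with r = V₁/V₂ = 0.76142,
ln z₀ = (ln z₁ − r·ln z₂)/(1 − r) = (2.7081 − 0.76142×3.5553)/0.23858 = 0.0039 → z₀ = 1.004 m
V₃ = V₁ · ln(z₃/z₀)/ln(z₁/z₀) = 9.0 × 4.5468/2.7041 = 15.1328 m/s

15.1 m/s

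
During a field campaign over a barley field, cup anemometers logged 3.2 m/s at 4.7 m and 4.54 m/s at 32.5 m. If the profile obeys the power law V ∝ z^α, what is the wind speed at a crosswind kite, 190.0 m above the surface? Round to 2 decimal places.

First find α: α = ln(V₂/V₁)/ln(z₂/z₁) = ln(4.54/3.2)/ln(32.5/4.7) = 0.34978/1.93368 = 0.1809
Extrapolate from 32.5 m to 190.0 m: V₃ = 4.54 × (190.0/32.5)^0.1809 = 4.54 × 1.3763 = 6.2485 m/s

6.25 m/s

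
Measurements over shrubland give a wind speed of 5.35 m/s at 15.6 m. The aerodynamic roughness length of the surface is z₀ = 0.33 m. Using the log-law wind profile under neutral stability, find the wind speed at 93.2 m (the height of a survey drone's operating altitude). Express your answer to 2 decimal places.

7.83 m/s

Log law: V(z) ∝ ln(z/z₀), so V₂/V₁ = ln(z₂/z₀) / ln(z₁/z₀).
ln(93.2/0.33) = 5.6434, ln(15.6/0.33) = 3.8559
V₂ = 5.35 × 5.6434/3.8559 = 5.35 × 1.4636 = 7.8301 m/s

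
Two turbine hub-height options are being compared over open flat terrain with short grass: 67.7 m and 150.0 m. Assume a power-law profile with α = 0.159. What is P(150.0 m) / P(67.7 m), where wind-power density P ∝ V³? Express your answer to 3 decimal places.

1.462

Speed ratio: V_B/V_A = (z_B/z_A)^α = (150.0/67.7)^0.159 = (2.2157)^0.159 = 1.13484
Power-density ratio: P_B/P_A = (V_B/V_A)³ = (1.13484)³ = 1.46152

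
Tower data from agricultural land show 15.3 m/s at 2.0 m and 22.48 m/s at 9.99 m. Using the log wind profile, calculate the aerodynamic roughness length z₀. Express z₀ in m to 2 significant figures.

z₀ ≈ 0.065 m

Log law: V(z) ∝ ln(z/z₀). With r = V₁/V₂ = 15.3/22.48 = 0.68060,
r · ln(z₂/z₀) = ln(z₁/z₀) ⇒ ln z₀ = (ln z₁ − r·ln z₂)/(1 − r)
ln z₀ = (0.69315 − 0.68060×2.30158) / 0.31940 = -2.7343
z₀ = exp(-2.7343) = 0.06494 m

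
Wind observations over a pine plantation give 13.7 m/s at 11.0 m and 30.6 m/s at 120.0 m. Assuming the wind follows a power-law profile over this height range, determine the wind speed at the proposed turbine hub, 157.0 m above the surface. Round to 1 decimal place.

33.5 m/s

First find α: α = ln(V₂/V₁)/ln(z₂/z₁) = ln(30.6/13.7)/ln(120.0/11.0) = 0.80360/2.38960 = 0.3363
Extrapolate from 120.0 m to 157.0 m: V₃ = 30.6 × (157.0/120.0)^0.3363 = 30.6 × 1.0946 = 33.4945 m/s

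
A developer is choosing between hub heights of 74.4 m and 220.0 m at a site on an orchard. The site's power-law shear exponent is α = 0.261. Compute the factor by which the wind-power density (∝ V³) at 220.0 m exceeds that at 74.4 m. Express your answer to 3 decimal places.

2.337

Speed ratio: V_B/V_A = (z_B/z_A)^α = (220.0/74.4)^0.261 = (2.9570)^0.261 = 1.32706
Power-density ratio: P_B/P_A = (V_B/V_A)³ = (1.32706)³ = 2.33709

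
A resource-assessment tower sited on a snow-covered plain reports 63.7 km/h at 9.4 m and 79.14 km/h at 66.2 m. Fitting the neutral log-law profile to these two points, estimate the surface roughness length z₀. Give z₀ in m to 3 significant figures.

z₀ ≈ 0.00299 m

Log law: V(z) ∝ ln(z/z₀). With r = V₁/V₂ = 63.7/79.14 = 0.80490,
r · ln(z₂/z₀) = ln(z₁/z₀) ⇒ ln z₀ = (ln z₁ − r·ln z₂)/(1 − r)
ln z₀ = (2.24071 − 0.80490×4.19268) / 0.19510 = -5.8124
z₀ = exp(-5.8124) = 0.002990 m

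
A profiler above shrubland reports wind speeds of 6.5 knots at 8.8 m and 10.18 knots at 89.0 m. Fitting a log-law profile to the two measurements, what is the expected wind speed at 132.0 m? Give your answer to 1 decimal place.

10.8 knots

Log law: V ∝ ln(z/z₀). From the pair, with r = V₁/V₂ = 0.63851,
ln z₀ = (ln z₁ − r·ln z₂)/(1 − r) = (2.1748 − 0.63851×4.4886)/0.36149 = -1.9123 → z₀ = 0.1477 m
V₃ = V₁ · ln(z₃/z₀)/ln(z₁/z₀) = 6.5 × 6.7951/4.0870 = 10.8069 knots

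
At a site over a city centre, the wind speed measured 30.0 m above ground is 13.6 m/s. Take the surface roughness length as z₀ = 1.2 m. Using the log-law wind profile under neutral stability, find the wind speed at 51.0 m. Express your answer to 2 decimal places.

15.84 m/s

Log law: V(z) ∝ ln(z/z₀), so V₂/V₁ = ln(z₂/z₀) / ln(z₁/z₀).
ln(51.0/1.2) = 3.7495, ln(30.0/1.2) = 3.2189
V₂ = 13.6 × 3.7495/3.2189 = 13.6 × 1.1648 = 15.8419 m/s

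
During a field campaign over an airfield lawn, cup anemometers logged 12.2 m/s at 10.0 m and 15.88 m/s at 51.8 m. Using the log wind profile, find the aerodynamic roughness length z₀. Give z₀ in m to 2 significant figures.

z₀ ≈ 0.043 m

Log law: V(z) ∝ ln(z/z₀). With r = V₁/V₂ = 12.2/15.88 = 0.76826,
r · ln(z₂/z₀) = ln(z₁/z₀) ⇒ ln z₀ = (ln z₁ − r·ln z₂)/(1 − r)
ln z₀ = (2.30259 − 0.76826×3.94739) / 0.23174 = -3.1503
z₀ = exp(-3.1503) = 0.04284 m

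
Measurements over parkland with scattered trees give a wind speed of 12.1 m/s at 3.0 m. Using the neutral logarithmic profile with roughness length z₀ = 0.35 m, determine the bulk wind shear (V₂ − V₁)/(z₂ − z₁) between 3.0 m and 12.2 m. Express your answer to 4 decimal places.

0.8588 m/s/m

Log law: V₂ = V₁ · ln(z₂/z₀)/ln(z₁/z₀) = 12.1 × 3.5513/2.1484 = 20.0007 m/s
ΔV/Δz = (20.0007 − 12.1)/(12.2 − 3.0) = 7.9007/9.2000 = 0.85877 m/s/m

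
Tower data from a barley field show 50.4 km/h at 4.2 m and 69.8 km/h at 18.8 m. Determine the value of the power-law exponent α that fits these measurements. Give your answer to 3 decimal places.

α ≈ 0.217

Power law: V₂/V₁ = (z₂/z₁)^α ⇒ α = ln(V₂/V₁) / ln(z₂/z₁)
α = ln(69.8/50.4) / ln(18.8/4.2) = ln(1.3849) / ln(4.4762)
  = 0.32564 / 1.49877 = 0.21727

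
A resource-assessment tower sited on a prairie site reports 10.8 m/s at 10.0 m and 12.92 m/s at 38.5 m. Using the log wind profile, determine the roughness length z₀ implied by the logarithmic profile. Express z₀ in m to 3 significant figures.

z₀ ≈ 0.0104 m

Log law: V(z) ∝ ln(z/z₀). With r = V₁/V₂ = 10.8/12.92 = 0.83591,
r · ln(z₂/z₀) = ln(z₁/z₀) ⇒ ln z₀ = (ln z₁ − r·ln z₂)/(1 − r)
ln z₀ = (2.30259 − 0.83591×3.65066) / 0.16409 = -4.5650
z₀ = exp(-4.5650) = 0.01041 m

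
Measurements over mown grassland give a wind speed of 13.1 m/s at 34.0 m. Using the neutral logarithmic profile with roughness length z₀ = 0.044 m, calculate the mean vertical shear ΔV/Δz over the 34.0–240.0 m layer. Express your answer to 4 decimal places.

Log law: V₂ = V₁ · ln(z₂/z₀)/ln(z₁/z₀) = 13.1 × 8.6042/6.6499 = 16.9498 m/s
ΔV/Δz = (16.9498 − 13.1)/(240.0 − 34.0) = 3.8498/206.0000 = 0.01869 m/s/m

0.0187 m/s/m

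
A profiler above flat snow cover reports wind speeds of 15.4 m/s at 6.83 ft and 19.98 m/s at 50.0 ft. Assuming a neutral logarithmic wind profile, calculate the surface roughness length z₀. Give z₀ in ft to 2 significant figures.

z₀ ≈ 0.0085 ft

Log law: V(z) ∝ ln(z/z₀). With r = V₁/V₂ = 15.4/19.98 = 0.77077,
r · ln(z₂/z₀) = ln(z₁/z₀) ⇒ ln z₀ = (ln z₁ − r·ln z₂)/(1 − r)
ln z₀ = (1.92132 − 0.77077×3.91202) / 0.22923 = -4.7723
z₀ = exp(-4.7723) = 0.008461 ft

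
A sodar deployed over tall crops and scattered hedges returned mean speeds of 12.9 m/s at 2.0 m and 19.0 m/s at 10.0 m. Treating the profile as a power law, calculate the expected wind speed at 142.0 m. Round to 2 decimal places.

35.97 m/s

First find α: α = ln(V₂/V₁)/ln(z₂/z₁) = ln(19.0/12.9)/ln(10.0/2.0) = 0.38721/1.60944 = 0.2406
Extrapolate from 10.0 m to 142.0 m: V₃ = 19.0 × (142.0/10.0)^0.2406 = 19.0 × 1.8933 = 35.9733 m/s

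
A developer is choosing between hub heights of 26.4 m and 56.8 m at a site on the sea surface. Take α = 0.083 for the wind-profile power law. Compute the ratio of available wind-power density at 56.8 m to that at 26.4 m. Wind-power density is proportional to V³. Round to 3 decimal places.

1.210

Speed ratio: V_B/V_A = (z_B/z_A)^α = (56.8/26.4)^0.083 = (2.1515)^0.083 = 1.06566
Power-density ratio: P_B/P_A = (V_B/V_A)³ = (1.06566)³ = 1.21019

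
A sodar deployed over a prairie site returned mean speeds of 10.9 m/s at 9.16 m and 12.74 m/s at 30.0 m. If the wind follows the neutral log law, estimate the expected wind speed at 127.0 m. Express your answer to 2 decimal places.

Log law: V ∝ ln(z/z₀). From the pair, with r = V₁/V₂ = 0.85557,
ln z₀ = (ln z₁ − r·ln z₂)/(1 − r) = (2.2148 − 0.85557×3.4012)/0.14443 = -4.8130 → z₀ = 0.008123 m
V₃ = V₁ · ln(z₃/z₀)/ln(z₁/z₀) = 10.9 × 9.6572/7.0278 = 14.9780 m/s

14.98 m/s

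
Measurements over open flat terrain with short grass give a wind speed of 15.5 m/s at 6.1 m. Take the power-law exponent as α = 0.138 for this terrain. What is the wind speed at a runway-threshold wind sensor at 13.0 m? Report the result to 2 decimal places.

Power-law profile: V₂ = V₁ · (z₂/z₁)^α
V₂ = 15.5 × (13.0/6.1)^0.138 = 15.5 × (2.1311)^0.138
    = 15.5 × 1.1101 = 17.2060 m/s

17.21 m/s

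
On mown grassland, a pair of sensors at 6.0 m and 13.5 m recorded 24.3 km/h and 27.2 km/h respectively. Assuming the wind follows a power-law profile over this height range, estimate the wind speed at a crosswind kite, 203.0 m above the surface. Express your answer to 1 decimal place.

First find α: α = ln(V₂/V₁)/ln(z₂/z₁) = ln(27.2/24.3)/ln(13.5/6.0) = 0.11274/0.81093 = 0.1390
Extrapolate from 13.5 m to 203.0 m: V₃ = 27.2 × (203.0/13.5)^0.1390 = 27.2 × 1.4577 = 39.6484 km/h

39.6 km/h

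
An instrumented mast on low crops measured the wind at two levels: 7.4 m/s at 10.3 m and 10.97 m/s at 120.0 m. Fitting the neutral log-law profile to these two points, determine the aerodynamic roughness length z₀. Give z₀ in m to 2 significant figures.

Log law: V(z) ∝ ln(z/z₀). With r = V₁/V₂ = 7.4/10.97 = 0.67457,
r · ln(z₂/z₀) = ln(z₁/z₀) ⇒ ln z₀ = (ln z₁ − r·ln z₂)/(1 − r)
ln z₀ = (2.33214 − 0.67457×4.78749) / 0.32543 = -2.7574
z₀ = exp(-2.7574) = 0.06346 m

z₀ ≈ 0.063 m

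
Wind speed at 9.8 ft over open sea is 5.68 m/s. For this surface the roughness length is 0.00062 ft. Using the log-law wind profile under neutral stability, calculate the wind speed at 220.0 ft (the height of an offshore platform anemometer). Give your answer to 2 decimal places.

Log law: V(z) ∝ ln(z/z₀), so V₂/V₁ = ln(z₂/z₀) / ln(z₁/z₀).
ln(220.0/0.00062) = 12.7794, ln(9.8/0.00062) = 9.6682
V₂ = 5.68 × 12.7794/9.6682 = 5.68 × 1.3218 = 7.5078 m/s

7.51 m/s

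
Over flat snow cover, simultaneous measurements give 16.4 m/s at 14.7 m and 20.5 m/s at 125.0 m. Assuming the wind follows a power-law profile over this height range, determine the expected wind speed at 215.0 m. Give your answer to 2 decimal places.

First find α: α = ln(V₂/V₁)/ln(z₂/z₁) = ln(20.5/16.4)/ln(125.0/14.7) = 0.22314/2.14047 = 0.1042
Extrapolate from 125.0 m to 215.0 m: V₃ = 20.5 × (215.0/125.0)^0.1042 = 20.5 × 1.0582 = 21.6924 m/s

21.69 m/s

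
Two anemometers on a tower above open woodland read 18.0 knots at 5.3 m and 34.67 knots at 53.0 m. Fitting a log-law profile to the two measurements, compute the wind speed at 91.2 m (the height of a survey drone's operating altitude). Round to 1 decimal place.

38.6 knots

Log law: V ∝ ln(z/z₀). From the pair, with r = V₁/V₂ = 0.51918,
ln z₀ = (ln z₁ − r·ln z₂)/(1 − r) = (1.6677 − 0.51918×3.9703)/0.48082 = -0.8186 → z₀ = 0.4411 m
V₃ = V₁ · ln(z₃/z₀)/ln(z₁/z₀) = 18.0 × 5.3316/2.4863 = 38.5994 knots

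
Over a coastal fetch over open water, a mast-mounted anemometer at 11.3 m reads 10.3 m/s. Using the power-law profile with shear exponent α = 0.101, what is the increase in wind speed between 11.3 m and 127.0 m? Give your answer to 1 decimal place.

2.9 m/s

Power law: V₂ = V₁ · (z₂/z₁)^α = 10.3 × (11.2389)^0.101 = 13.1511 m/s
ΔV = 13.1511 − 10.3 = 2.8511 m/s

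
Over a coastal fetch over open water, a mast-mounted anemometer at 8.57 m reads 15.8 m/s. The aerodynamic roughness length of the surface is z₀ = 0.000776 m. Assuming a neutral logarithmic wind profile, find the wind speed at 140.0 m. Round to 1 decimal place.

20.5 m/s

Log law: V(z) ∝ ln(z/z₀), so V₂/V₁ = ln(z₂/z₀) / ln(z₁/z₀).
ln(140.0/0.000776) = 12.1030, ln(8.57/0.000776) = 9.3096
V₂ = 15.8 × 12.1030/9.3096 = 15.8 × 1.3001 = 20.5408 m/s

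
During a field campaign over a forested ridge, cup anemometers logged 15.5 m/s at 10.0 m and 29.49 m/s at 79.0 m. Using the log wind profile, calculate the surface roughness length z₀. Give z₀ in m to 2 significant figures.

Log law: V(z) ∝ ln(z/z₀). With r = V₁/V₂ = 15.5/29.49 = 0.52560,
r · ln(z₂/z₀) = ln(z₁/z₀) ⇒ ln z₀ = (ln z₁ − r·ln z₂)/(1 − r)
ln z₀ = (2.30259 − 0.52560×4.36945) / 0.47440 = 0.0126
z₀ = exp(0.0126) = 1.013 m

z₀ ≈ 1.0 m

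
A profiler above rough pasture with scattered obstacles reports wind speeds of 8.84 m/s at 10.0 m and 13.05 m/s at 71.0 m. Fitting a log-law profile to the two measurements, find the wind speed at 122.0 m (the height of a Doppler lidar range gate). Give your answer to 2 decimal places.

14.21 m/s

Log law: V ∝ ln(z/z₀). From the pair, with r = V₁/V₂ = 0.67739,
ln z₀ = (ln z₁ − r·ln z₂)/(1 − r) = (2.3026 − 0.67739×4.2627)/0.32261 = -1.8131 → z₀ = 0.1631 m
V₃ = V₁ · ln(z₃/z₀)/ln(z₁/z₀) = 8.84 × 6.6172/4.1157 = 14.2127 m/s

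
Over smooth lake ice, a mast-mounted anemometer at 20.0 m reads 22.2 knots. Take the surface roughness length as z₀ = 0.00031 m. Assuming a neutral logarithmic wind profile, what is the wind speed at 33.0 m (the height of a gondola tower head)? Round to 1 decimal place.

Log law: V(z) ∝ ln(z/z₀), so V₂/V₁ = ln(z₂/z₀) / ln(z₁/z₀).
ln(33.0/0.00031) = 11.5754, ln(20.0/0.00031) = 11.0747
V₂ = 22.2 × 11.5754/11.0747 = 22.2 × 1.0452 = 23.2038 knots

23.2 knots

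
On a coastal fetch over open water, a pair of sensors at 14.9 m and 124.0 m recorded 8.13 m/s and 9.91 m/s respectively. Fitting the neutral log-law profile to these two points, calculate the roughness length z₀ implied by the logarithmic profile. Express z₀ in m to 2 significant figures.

z₀ ≈ 0.00093 m

Log law: V(z) ∝ ln(z/z₀). With r = V₁/V₂ = 8.13/9.91 = 0.82038,
r · ln(z₂/z₀) = ln(z₁/z₀) ⇒ ln z₀ = (ln z₁ − r·ln z₂)/(1 − r)
ln z₀ = (2.70136 − 0.82038×4.82028) / 0.17962 = -6.9766
z₀ = exp(-6.9766) = 0.0009334 m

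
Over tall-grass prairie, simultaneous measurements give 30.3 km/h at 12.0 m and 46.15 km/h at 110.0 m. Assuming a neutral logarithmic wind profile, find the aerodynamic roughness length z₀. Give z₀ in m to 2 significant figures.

Log law: V(z) ∝ ln(z/z₀). With r = V₁/V₂ = 30.3/46.15 = 0.65655,
r · ln(z₂/z₀) = ln(z₁/z₀) ⇒ ln z₀ = (ln z₁ − r·ln z₂)/(1 − r)
ln z₀ = (2.48491 − 0.65655×4.70048) / 0.34345 = -1.7505
z₀ = exp(-1.7505) = 0.1737 m

z₀ ≈ 0.17 m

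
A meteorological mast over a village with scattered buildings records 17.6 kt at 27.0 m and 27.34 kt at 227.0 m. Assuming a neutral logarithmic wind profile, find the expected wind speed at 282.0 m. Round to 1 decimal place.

Log law: V ∝ ln(z/z₀). From the pair, with r = V₁/V₂ = 0.64375,
ln z₀ = (ln z₁ − r·ln z₂)/(1 − r) = (3.2958 − 0.64375×5.4250)/0.35625 = -0.5514 → z₀ = 0.5761 m
V₃ = V₁ · ln(z₃/z₀)/ln(z₁/z₀) = 17.6 × 6.1933/3.8473 = 28.3325 kt

28.3 kt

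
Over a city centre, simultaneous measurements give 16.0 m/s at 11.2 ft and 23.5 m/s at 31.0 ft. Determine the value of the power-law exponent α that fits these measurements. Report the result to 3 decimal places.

α ≈ 0.378

Power law: V₂/V₁ = (z₂/z₁)^α ⇒ α = ln(V₂/V₁) / ln(z₂/z₁)
α = ln(23.5/16.0) / ln(31.0/11.2) = ln(1.4688) / ln(2.7679)
  = 0.38441 / 1.01807 = 0.37759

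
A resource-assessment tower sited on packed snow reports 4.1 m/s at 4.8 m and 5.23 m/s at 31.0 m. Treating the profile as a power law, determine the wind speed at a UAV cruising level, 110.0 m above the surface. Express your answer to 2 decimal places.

6.17 m/s

First find α: α = ln(V₂/V₁)/ln(z₂/z₁) = ln(5.23/4.1)/ln(31.0/4.8) = 0.24342/1.86537 = 0.1305
Extrapolate from 31.0 m to 110.0 m: V₃ = 5.23 × (110.0/31.0)^0.1305 = 5.23 × 1.1797 = 6.1699 m/s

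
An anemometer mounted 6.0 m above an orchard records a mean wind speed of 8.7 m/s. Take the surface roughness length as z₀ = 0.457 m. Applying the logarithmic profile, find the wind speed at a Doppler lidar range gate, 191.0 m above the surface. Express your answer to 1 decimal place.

Log law: V(z) ∝ ln(z/z₀), so V₂/V₁ = ln(z₂/z₀) / ln(z₁/z₀).
ln(191.0/0.457) = 6.0353, ln(6.0/0.457) = 2.5748
V₂ = 8.7 × 6.0353/2.5748 = 8.7 × 2.3440 = 20.3926 m/s

20.4 m/s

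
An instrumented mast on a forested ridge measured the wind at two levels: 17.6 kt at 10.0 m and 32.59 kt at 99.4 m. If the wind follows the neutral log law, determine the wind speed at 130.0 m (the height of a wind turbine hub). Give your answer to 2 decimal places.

Log law: V ∝ ln(z/z₀). From the pair, with r = V₁/V₂ = 0.54004,
ln z₀ = (ln z₁ − r·ln z₂)/(1 − r) = (2.3026 − 0.54004×4.5992)/0.45996 = -0.3939 → z₀ = 0.6745 m
V₃ = V₁ · ln(z₃/z₀)/ln(z₁/z₀) = 17.6 × 5.2614/2.6964 = 34.3418 kt

34.34 kt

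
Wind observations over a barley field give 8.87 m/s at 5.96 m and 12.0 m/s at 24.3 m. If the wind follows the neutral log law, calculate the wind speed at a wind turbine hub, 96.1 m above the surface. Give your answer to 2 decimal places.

Log law: V ∝ ln(z/z₀). From the pair, with r = V₁/V₂ = 0.73917,
ln z₀ = (ln z₁ − r·ln z₂)/(1 − r) = (1.7851 − 0.73917×3.1905)/0.26083 = -2.1977 → z₀ = 0.1111 m
V₃ = V₁ · ln(z₃/z₀)/ln(z₁/z₀) = 8.87 × 6.7631/3.9827 = 15.0621 m/s

15.06 m/s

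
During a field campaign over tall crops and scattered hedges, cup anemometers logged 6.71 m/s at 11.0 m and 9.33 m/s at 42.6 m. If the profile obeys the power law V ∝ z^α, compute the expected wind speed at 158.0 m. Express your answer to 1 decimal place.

12.8 m/s

First find α: α = ln(V₂/V₁)/ln(z₂/z₁) = ln(9.33/6.71)/ln(42.6/11.0) = 0.32964/1.35396 = 0.2435
Extrapolate from 42.6 m to 158.0 m: V₃ = 9.33 × (158.0/42.6)^0.2435 = 9.33 × 1.3759 = 12.8372 m/s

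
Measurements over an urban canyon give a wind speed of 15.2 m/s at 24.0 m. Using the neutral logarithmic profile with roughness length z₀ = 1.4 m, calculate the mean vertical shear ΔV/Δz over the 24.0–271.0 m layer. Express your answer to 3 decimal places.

Log law: V₂ = V₁ · ln(z₂/z₀)/ln(z₁/z₀) = 15.2 × 5.2656/2.8416 = 28.1666 m/s
ΔV/Δz = (28.1666 − 15.2)/(271.0 − 24.0) = 12.9666/247.0000 = 0.05250 m/s/m

0.052 m/s/m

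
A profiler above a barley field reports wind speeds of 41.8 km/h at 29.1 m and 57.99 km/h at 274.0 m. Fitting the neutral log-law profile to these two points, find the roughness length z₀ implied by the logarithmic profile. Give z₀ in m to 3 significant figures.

z₀ ≈ 0.0890 m

Log law: V(z) ∝ ln(z/z₀). With r = V₁/V₂ = 41.8/57.99 = 0.72081,
r · ln(z₂/z₀) = ln(z₁/z₀) ⇒ ln z₀ = (ln z₁ − r·ln z₂)/(1 − r)
ln z₀ = (3.37074 − 0.72081×5.61313) / 0.27919 = -2.4188
z₀ = exp(-2.4188) = 0.08903 m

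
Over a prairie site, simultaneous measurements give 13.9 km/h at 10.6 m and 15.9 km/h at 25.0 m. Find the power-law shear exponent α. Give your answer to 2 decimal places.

α ≈ 0.16

Power law: V₂/V₁ = (z₂/z₁)^α ⇒ α = ln(V₂/V₁) / ln(z₂/z₁)
α = ln(15.9/13.9) / ln(25.0/10.6) = ln(1.1439) / ln(2.3585)
  = 0.13443 / 0.85802 = 0.15667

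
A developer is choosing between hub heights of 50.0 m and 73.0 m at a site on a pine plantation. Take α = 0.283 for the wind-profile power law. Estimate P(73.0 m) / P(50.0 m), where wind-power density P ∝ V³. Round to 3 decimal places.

1.379

Speed ratio: V_B/V_A = (z_B/z_A)^α = (73.0/50.0)^0.283 = (1.4600)^0.283 = 1.11304
Power-density ratio: P_B/P_A = (V_B/V_A)³ = (1.11304)³ = 1.37891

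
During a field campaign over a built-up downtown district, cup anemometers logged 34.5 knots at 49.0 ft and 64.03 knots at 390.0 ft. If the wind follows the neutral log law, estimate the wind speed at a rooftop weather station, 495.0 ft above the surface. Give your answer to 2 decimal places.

67.42 knots

Log law: V ∝ ln(z/z₀). From the pair, with r = V₁/V₂ = 0.53881,
ln z₀ = (ln z₁ − r·ln z₂)/(1 − r) = (3.8918 − 0.53881×5.9661)/0.46119 = 1.4684 → z₀ = 4.342 ft
V₃ = V₁ · ln(z₃/z₀)/ln(z₁/z₀) = 34.5 × 4.7362/2.4234 = 67.4240 knots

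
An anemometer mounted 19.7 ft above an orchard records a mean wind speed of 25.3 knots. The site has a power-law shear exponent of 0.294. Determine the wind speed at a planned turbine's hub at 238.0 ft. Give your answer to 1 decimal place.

Power-law profile: V₂ = V₁ · (z₂/z₁)^α
V₂ = 25.3 × (238.0/19.7)^0.294 = 25.3 × (12.0812)^0.294
    = 25.3 × 2.0804 = 52.6334 knots

52.6 knots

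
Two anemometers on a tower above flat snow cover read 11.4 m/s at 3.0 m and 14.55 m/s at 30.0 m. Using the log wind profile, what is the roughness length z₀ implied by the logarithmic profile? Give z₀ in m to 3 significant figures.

Log law: V(z) ∝ ln(z/z₀). With r = V₁/V₂ = 11.4/14.55 = 0.78351,
r · ln(z₂/z₀) = ln(z₁/z₀) ⇒ ln z₀ = (ln z₁ − r·ln z₂)/(1 − r)
ln z₀ = (1.09861 − 0.78351×3.40120) / 0.21649 = -7.2346
z₀ = exp(-7.2346) = 0.0007212 m

z₀ ≈ 0.000721 m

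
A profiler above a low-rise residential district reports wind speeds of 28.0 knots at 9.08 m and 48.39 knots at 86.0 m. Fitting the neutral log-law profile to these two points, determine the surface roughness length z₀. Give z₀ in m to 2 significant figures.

z₀ ≈ 0.41 m

Log law: V(z) ∝ ln(z/z₀). With r = V₁/V₂ = 28.0/48.39 = 0.57863,
r · ln(z₂/z₀) = ln(z₁/z₀) ⇒ ln z₀ = (ln z₁ − r·ln z₂)/(1 − r)
ln z₀ = (2.20607 − 0.57863×4.45435) / 0.42137 = -0.8813
z₀ = exp(-0.8813) = 0.4142 m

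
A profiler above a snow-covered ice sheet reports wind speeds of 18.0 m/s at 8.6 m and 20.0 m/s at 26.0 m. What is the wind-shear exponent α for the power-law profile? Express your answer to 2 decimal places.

α ≈ 0.10

Power law: V₂/V₁ = (z₂/z₁)^α ⇒ α = ln(V₂/V₁) / ln(z₂/z₁)
α = ln(20.0/18.0) / ln(26.0/8.6) = ln(1.1111) / ln(3.0233)
  = 0.10536 / 1.10633 = 0.09523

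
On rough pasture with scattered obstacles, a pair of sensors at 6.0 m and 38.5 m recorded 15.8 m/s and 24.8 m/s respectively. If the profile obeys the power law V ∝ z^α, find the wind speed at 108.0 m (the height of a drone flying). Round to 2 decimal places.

First find α: α = ln(V₂/V₁)/ln(z₂/z₁) = ln(24.8/15.8)/ln(38.5/6.0) = 0.45083/1.85890 = 0.2425
Extrapolate from 38.5 m to 108.0 m: V₃ = 24.8 × (108.0/38.5)^0.2425 = 24.8 × 1.2842 = 31.8489 m/s

31.85 m/s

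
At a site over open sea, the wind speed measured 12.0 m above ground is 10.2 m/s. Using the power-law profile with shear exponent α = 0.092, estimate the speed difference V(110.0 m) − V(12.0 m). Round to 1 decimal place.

2.3 m/s

Power law: V₂ = V₁ · (z₂/z₁)^α = 10.2 × (9.1667)^0.092 = 12.5061 m/s
ΔV = 12.5061 − 10.2 = 2.3061 m/s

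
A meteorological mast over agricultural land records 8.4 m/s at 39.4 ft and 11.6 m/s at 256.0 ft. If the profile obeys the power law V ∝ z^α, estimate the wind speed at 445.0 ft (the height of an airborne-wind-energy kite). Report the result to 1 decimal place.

First find α: α = ln(V₂/V₁)/ln(z₂/z₁) = ln(11.6/8.4)/ln(256.0/39.4) = 0.32277/1.87141 = 0.1725
Extrapolate from 256.0 ft to 445.0 ft: V₃ = 11.6 × (445.0/256.0)^0.1725 = 11.6 × 1.1001 = 12.7607 m/s

12.8 m/s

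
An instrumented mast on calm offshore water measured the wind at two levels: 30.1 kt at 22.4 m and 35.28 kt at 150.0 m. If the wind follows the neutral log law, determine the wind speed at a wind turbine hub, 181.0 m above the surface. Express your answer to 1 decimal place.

35.8 kt

Log law: V ∝ ln(z/z₀). From the pair, with r = V₁/V₂ = 0.85317,
ln z₀ = (ln z₁ − r·ln z₂)/(1 − r) = (3.1091 − 0.85317×5.0106)/0.14683 = -7.9406 → z₀ = 0.0003560 m
V₃ = V₁ · ln(z₃/z₀)/ln(z₁/z₀) = 30.1 × 13.1391/11.0497 = 35.7917 kt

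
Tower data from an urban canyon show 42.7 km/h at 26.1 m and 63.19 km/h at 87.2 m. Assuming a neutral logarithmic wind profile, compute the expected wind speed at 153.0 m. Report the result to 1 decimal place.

Log law: V ∝ ln(z/z₀). From the pair, with r = V₁/V₂ = 0.67574,
ln z₀ = (ln z₁ − r·ln z₂)/(1 − r) = (3.2619 − 0.67574×4.4682)/0.32426 = 0.7481 → z₀ = 2.113 m
V₃ = V₁ · ln(z₃/z₀)/ln(z₁/z₀) = 42.7 × 4.2823/2.5138 = 72.7402 km/h

72.7 km/h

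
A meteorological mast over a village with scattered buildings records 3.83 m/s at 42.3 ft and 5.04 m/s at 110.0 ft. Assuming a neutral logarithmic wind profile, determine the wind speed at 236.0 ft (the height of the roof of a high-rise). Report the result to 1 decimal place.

6.0 m/s

Log law: V ∝ ln(z/z₀). From the pair, with r = V₁/V₂ = 0.75992,
ln z₀ = (ln z₁ − r·ln z₂)/(1 − r) = (3.7448 − 0.75992×4.7005)/0.24008 = 0.7197 → z₀ = 2.054 ft
V₃ = V₁ · ln(z₃/z₀)/ln(z₁/z₀) = 3.83 × 4.7441/3.0250 = 6.0065 m/s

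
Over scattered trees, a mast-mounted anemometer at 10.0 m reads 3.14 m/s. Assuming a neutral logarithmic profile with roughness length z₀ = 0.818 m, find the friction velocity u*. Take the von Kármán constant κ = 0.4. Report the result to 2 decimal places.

u* ≈ 0.50 m/s

Log law: V(z) = (u*/κ) · ln(z/z₀) ⇒ u* = κ · V / ln(z/z₀)
u* = 0.4 × 3.14 / ln(10.0/0.818) = 0.4 × 3.14 / 2.5035
   = 1.2560 / 2.5035 = 0.5017 m/s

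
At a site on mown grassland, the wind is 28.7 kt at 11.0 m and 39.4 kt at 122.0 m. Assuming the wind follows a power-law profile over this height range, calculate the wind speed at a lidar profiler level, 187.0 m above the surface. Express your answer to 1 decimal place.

First find α: α = ln(V₂/V₁)/ln(z₂/z₁) = ln(39.4/28.7)/ln(122.0/11.0) = 0.31687/2.40613 = 0.1317
Extrapolate from 122.0 m to 187.0 m: V₃ = 39.4 × (187.0/122.0)^0.1317 = 39.4 × 1.0579 = 41.6795 kt

41.7 kt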